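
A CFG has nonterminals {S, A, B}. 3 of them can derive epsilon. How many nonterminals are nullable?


Nonterminals: {S, A, B}
A nonterminal is nullable if it can derive epsilon
Counting nullable nonterminals: 3
Total nullable = 3

3


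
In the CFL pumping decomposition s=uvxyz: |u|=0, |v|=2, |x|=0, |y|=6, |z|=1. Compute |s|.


|s| = |u| + |v| + |x| + |y| + |z|
= 0 + 2 + 0 + 6 + 1
= 2 + 0 + 7
= 2 + 7
= 9

9


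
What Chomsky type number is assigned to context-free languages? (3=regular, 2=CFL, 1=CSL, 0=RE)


Chomsky hierarchy levels:
  Type 3: Regular (DFA/NFA/regex)
  Type 2: Context-free (PDA)
  Type 1: Context-sensitive
  Type 0: Recursively enumerable (TM)
'context-free' corresponds to Type 2

2


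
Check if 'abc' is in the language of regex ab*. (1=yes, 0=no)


Pattern: ab*
String: 'abc'
Pattern requires: exactly one 'a' followed by zero or more 'b's
First char is 'a' -> OK
Rest 'bc': all b's? No
Result: 0

0


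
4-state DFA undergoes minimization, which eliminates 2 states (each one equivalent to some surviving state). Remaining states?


Original DFA: 4 states
Redundant states removed: 2
Minimized states = original - removed
= 4 - 2
= 2

2


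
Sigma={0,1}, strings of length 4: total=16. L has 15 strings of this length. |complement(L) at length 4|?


Alphabet: {0,1}
String length: 4
Total strings of length 4 = 2^4 = 16
Strings in L = 15
Complement = total - |L|
= 16 - 15
= 1

1


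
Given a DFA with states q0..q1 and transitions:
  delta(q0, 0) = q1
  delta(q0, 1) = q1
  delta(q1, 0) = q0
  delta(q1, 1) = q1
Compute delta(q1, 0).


Looking up transition function:
delta(q1, 0) in the table
Row: q1, Column: 0
Result: q0

q0


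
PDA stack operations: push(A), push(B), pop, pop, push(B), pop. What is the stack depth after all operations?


Tracing stack operations:
  push(A) -> stack = [A], depth=1
  push(B) -> stack = [A,B], depth=2
  pop -> removed B, stack = [A], depth=1
  pop -> removed A, stack = [], depth=0
  push(B) -> stack = [B], depth=1
  pop -> removed B, stack = [], depth=0
Final depth = 0

0


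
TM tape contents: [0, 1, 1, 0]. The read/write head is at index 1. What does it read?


Tape: [0, 1, 1, 0]
Positions: 0 1 2 3
Values:    0 1 1 0
Head at position 1
tape[1] = 1

1


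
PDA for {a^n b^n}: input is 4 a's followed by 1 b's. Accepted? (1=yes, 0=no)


Language requires equal numbers of a's and b's
PDA pushes for each 'a', pops for each 'b'
Number of a's = 4
Number of b's = 1
4 != 1 -> Reject

0


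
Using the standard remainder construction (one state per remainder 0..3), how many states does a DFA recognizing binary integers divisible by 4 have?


Divisibility by 4 is tracked via the remainder mod 4: 0, 1, ..., 3
The construction assigns one state to each remainder
Number of remainders = 4

4


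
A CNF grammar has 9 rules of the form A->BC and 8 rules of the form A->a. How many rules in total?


CNF allows two rule forms:
  A -> BC (binary): 9 rules
  A -> a (terminal): 8 rules
Total = 9 + 8 = 17

17


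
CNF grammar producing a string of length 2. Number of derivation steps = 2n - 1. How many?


Chomsky Normal Form derivation:
String length n = 2
Each step either:
  - Splits a nonterminal into two (n-1 such steps)
  - Converts a nonterminal to terminal (n such steps)
Total = (n-1) + n = 2n - 1
= 2(2) - 1
= 4 - 1
= 3

3


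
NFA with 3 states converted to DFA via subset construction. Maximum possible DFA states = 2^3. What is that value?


NFA has 3 states
Subset construction: each DFA state = subset of NFA states
Maximum subsets = 2^3
2^3 = 8

8


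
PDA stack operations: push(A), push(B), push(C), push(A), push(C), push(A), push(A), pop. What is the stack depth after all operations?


Tracing stack operations:
  push(A) -> stack = [A], depth=1
  push(B) -> stack = [A,B], depth=2
  push(C) -> stack = [A,B,C], depth=3
  push(A) -> stack = [A,B,C,A], depth=4
  push(C) -> stack = [A,B,C,A,C], depth=5
  push(A) -> stack = [A,B,C,A,C,A], depth=6
  push(A) -> stack = [A,B,C,A,C,A,A], depth=7
  pop -> removed A, stack = [A,B,C,A,C,A], depth=6
Final depth = 6

6


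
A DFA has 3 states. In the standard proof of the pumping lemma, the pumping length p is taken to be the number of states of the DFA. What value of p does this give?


Pumping lemma for regular languages (standard proof):
Take p = |Q|, the number of DFA states.
Any string of length >= |Q| passes through |Q|+1 states while reading its first |Q| symbols,
so by pigeonhole some state repeats, giving the loop that can be pumped.
Here |Q| = 3
Therefore the proof uses p = 3

3


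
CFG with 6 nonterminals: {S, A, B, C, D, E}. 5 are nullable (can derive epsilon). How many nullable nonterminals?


Nonterminals: {S, A, B, C, D, E}
A nonterminal is nullable if it can derive epsilon
Counting nullable nonterminals: 5
Total nullable = 5

5


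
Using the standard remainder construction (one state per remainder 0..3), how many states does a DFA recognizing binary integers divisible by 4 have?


Divisibility by 4 is tracked via the remainder mod 4: 0, 1, ..., 3
The construction assigns one state to each remainder
Number of remainders = 4

4


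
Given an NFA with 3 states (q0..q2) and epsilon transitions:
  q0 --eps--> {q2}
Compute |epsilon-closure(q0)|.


Starting from q0
Initialize closure = {q0}
Follow epsilon from q0 -> add q2
Final closure: {q0, q2}
Size = 2

2


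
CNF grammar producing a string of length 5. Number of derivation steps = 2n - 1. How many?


Chomsky Normal Form derivation:
String length n = 5
Each step either:
  - Splits a nonterminal into two (n-1 such steps)
  - Converts a nonterminal to terminal (n such steps)
Total = (n-1) + n = 2n - 1
= 2(5) - 1
= 10 - 1
= 9

9


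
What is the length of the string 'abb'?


String: 'abb'
Counting characters:
  'a' appears 1 time(s)
  'b' appears 2 time(s)
Total length = 1 + 2 = 3

3


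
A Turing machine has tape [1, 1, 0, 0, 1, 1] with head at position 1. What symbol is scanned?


Tape: [1, 1, 0, 0, 1, 1]
Positions: 0 1 2 3 4 5
Values:    1 1 0 0 1 1
Head at position 1
tape[1] = 1

1


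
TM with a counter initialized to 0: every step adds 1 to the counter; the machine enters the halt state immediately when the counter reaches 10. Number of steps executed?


Counter starts at 0. Counting sequence:
  Step 1: counter = 1
  Step 2: counter = 2
  Step 3: counter = 3
  Step 4: counter = 4
  Step 5: counter = 5
  Step 6: counter = 6
  ...
  Step 10: counter = 10
Counter reached 10 -> halt
Total steps = 10

10


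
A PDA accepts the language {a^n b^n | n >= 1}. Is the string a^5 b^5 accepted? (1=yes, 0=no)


Language requires equal numbers of a's and b's
PDA pushes for each 'a', pops for each 'b'
Number of a's = 5
Number of b's = 5
5 == 5 -> Accept

1


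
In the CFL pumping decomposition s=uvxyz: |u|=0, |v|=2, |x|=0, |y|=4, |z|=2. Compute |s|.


|s| = |u| + |v| + |x| + |y| + |z|
= 0 + 2 + 0 + 4 + 2
= 2 + 0 + 6
= 2 + 6
= 8

8


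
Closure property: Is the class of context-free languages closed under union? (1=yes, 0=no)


CFL closure properties:
  Closed under: union, concatenation, Kleene star
  NOT closed under: intersection, complement
Operation 'union' is in closed list -> Yes (closed)

1


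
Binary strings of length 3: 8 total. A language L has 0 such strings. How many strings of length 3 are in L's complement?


Alphabet: {0,1}
String length: 3
Total strings of length 3 = 2^3 = 8
Strings in L = 0
Complement = total - |L|
= 8 - 0
= 8

8


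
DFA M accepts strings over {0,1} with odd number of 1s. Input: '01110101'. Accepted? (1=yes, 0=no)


DFA has 2 states: q_even (start, accept=no) and q_odd
Processing string '01110101' character by character:
  Position 0: read '0', 1-count=0 -> q_even (no change)
  Position 1: read '1', 1-count=1 -> q_odd
  Position 2: read '1', 1-count=2 -> q_even
  Position 3: read '1', 1-count=3 -> q_odd
  Position 4: read '0', 1-count=3 -> q_odd (no change)
  Position 5: read '1', 1-count=4 -> q_even
  Position 6: read '0', 1-count=4 -> q_even (no change)
  Position 7: read '1', 1-count=5 -> q_odd
Final state: q_odd, total 1s = 5 (odd); the DFA requires an odd count -> accept

1


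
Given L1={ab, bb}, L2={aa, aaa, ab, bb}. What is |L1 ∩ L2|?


L1 = {ab, bb}
L2 = {aa, aaa, ab, bb}
Checking each string in L1 against L2:
  'ab': in L2? Yes
  'bb': in L2? Yes
Intersection = {ab, bb}
|L1 ∩ L2| = 2

2


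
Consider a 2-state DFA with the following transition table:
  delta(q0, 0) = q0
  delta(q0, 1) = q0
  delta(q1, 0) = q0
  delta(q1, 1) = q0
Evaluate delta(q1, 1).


Looking up transition function:
delta(q1, 1) in the table
Row: q1, Column: 1
Result: q0

q0


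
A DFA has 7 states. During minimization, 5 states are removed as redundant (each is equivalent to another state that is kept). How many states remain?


Original DFA: 7 states
Redundant states removed: 5
Minimized states = original - removed
= 7 - 5
= 2

2


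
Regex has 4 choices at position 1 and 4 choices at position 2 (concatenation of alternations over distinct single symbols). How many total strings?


First group: 4 alternatives
Second group: 4 alternatives
Concatenation: each choice from group 1 pairs with each from group 2
Total = 4 x 4 = 16

16


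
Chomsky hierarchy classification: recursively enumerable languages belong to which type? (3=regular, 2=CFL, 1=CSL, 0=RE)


Chomsky hierarchy levels:
  Type 3: Regular (DFA/NFA/regex)
  Type 2: Context-free (PDA)
  Type 1: Context-sensitive
  Type 0: Recursively enumerable (TM)
'recursively enumerable' corresponds to Type 0

0


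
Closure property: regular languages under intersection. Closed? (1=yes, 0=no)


Regular languages are closed under:
- Union (DFA product construction)
- Intersection (DFA product construction)
- Complement (swap accept/reject states)
- Concatenation (NFA construction)
- Kleene star (NFA construction)
intersection is in this list
Therefore: closed

1


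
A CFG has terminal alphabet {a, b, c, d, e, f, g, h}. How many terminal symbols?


Terminal symbols: a, b, c, d, e, f, g, h
Counting each: a (#1), b (#2), c (#3), d (#4), e (#5), f (#6), g (#7), h (#8)
Total = 8

8


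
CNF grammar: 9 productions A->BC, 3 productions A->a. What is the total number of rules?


CNF allows two rule forms:
  A -> BC (binary): 9 rules
  A -> a (terminal): 3 rules
Total = 9 + 3 = 12

12


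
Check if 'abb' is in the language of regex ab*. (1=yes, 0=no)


Pattern: ab*
String: 'abb'
Pattern requires: exactly one 'a' followed by zero or more 'b's
First char is 'a' -> OK
Rest 'bb': all b's? Yes
Result: 1

1


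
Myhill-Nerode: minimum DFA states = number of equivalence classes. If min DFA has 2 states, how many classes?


Myhill-Nerode theorem:
Number of equivalence classes = number of states in minimal DFA
Minimal DFA states = 2
Therefore equivalence classes = 2

2


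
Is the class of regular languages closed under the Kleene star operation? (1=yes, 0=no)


Regular languages are closed under:
- Union (DFA product construction)
- Intersection (DFA product construction)
- Complement (swap accept/reject states)
- Concatenation (NFA construction)
- Kleene star (NFA construction)
Kleene star is in this list
Therefore: closed

1


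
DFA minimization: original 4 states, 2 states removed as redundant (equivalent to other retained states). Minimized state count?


Original DFA: 4 states
Redundant states removed: 2
Minimized states = original - removed
= 4 - 2
= 2

2


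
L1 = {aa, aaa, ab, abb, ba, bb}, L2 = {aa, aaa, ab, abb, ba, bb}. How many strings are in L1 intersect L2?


L1 = {aa, aaa, ab, abb, ba, bb}
L2 = {aa, aaa, ab, abb, ba, bb}
Checking each string in L1 against L2:
  'aa': in L2? Yes
  'aaa': in L2? Yes
  'ab': in L2? Yes
  'abb': in L2? Yes
  'ba': in L2? Yes
  'bb': in L2? Yes
Intersection = {aa, aaa, ab, abb, ba, bb}
|L1 ∩ L2| = 6

6


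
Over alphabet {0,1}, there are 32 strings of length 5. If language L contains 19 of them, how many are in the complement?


Alphabet: {0,1}
String length: 5
Total strings of length 5 = 2^5 = 32
Strings in L = 19
Complement = total - |L|
= 32 - 19
= 13

13


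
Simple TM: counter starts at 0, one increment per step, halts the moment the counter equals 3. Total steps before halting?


Counter starts at 0. Counting sequence:
  Step 1: counter = 1
  Step 2: counter = 2
  Step 3: counter = 3
Counter reached 3 -> halt
Total steps = 3

3


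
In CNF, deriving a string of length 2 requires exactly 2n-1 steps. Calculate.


Chomsky Normal Form derivation:
String length n = 2
Each step either:
  - Splits a nonterminal into two (n-1 such steps)
  - Converts a nonterminal to terminal (n such steps)
Total = (n-1) + n = 2n - 1
= 2(2) - 1
= 4 - 1
= 3

3


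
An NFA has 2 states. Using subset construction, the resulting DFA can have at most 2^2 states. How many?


NFA has 2 states
Subset construction: each DFA state = subset of NFA states
Maximum subsets = 2^2
2^2 = 4

4


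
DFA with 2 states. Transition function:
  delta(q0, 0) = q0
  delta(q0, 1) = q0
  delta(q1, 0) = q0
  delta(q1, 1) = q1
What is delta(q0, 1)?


Looking up transition function:
delta(q0, 1) in the table
Row: q0, Column: 1
Result: q0

q0


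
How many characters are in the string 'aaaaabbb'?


String: 'aaaaabbb'
Counting characters:
  'a' appears 5 time(s)
  'b' appears 3 time(s)
Total length = 5 + 3 = 8

8


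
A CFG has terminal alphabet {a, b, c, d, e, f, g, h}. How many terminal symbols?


Terminal symbols: a, b, c, d, e, f, g, h
Counting each: a (#1), b (#2), c (#3), d (#4), e (#5), f (#6), g (#7), h (#8)
Total = 8

8


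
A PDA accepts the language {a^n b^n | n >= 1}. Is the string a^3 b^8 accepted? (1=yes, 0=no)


Language requires equal numbers of a's and b's
PDA pushes for each 'a', pops for each 'b'
Number of a's = 3
Number of b's = 8
3 != 8 -> Reject

0


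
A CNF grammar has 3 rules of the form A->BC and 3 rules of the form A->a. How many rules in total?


CNF allows two rule forms:
  A -> BC (binary): 3 rules
  A -> a (terminal): 3 rules
Total = 3 + 3 = 6

6


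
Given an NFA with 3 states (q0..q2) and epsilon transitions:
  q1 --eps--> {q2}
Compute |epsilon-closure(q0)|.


Starting from q0
Initialize closure = {q0}
q0 has no outgoing epsilon transitions -> nothing to add
Final closure: {q0}
Size = 1

1


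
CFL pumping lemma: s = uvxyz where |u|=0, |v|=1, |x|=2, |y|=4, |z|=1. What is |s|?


|s| = |u| + |v| + |x| + |y| + |z|
= 0 + 1 + 2 + 4 + 1
= 1 + 2 + 5
= 3 + 5
= 8

8


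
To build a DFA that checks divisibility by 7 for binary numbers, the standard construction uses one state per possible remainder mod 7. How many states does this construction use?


Divisibility by 7 is tracked via the remainder mod 7: 0, 1, ..., 6
The construction assigns one state to each remainder
Number of remainders = 7

7


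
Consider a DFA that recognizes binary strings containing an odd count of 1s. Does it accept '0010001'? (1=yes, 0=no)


DFA has 2 states: q_even (start, accept=no) and q_odd
Processing string '0010001' character by character:
  Position 0: read '0', 1-count=0 -> q_even (no change)
  Position 1: read '0', 1-count=0 -> q_even (no change)
  Position 2: read '1', 1-count=1 -> q_odd
  Position 3: read '0', 1-count=1 -> q_odd (no change)
  Position 4: read '0', 1-count=1 -> q_odd (no change)
  Position 5: read '0', 1-count=1 -> q_odd (no change)
  Position 6: read '1', 1-count=2 -> q_even
Final state: q_even, total 1s = 2 (even); the DFA requires an odd count -> reject

0


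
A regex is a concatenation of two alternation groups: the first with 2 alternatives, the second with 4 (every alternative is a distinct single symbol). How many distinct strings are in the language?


First group: 2 alternatives
Second group: 4 alternatives
Concatenation: each choice from group 1 pairs with each from group 2
Total = 2 x 4 = 8

8


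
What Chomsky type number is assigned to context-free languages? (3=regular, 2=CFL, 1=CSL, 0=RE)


Chomsky hierarchy levels:
  Type 3: Regular (DFA/NFA/regex)
  Type 2: Context-free (PDA)
  Type 1: Context-sensitive
  Type 0: Recursively enumerable (TM)
'context-free' corresponds to Type 2

2


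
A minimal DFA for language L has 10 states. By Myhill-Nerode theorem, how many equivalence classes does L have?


Myhill-Nerode theorem:
Number of equivalence classes = number of states in minimal DFA
Minimal DFA states = 10
Therefore equivalence classes = 10

10


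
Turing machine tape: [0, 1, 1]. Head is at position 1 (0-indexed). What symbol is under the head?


Tape: [0, 1, 1]
Positions: 0 1 2
Values:    0 1 1
Head at position 1
tape[1] = 1

1


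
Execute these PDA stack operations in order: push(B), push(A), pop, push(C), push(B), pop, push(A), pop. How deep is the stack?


Tracing stack operations:
  push(B) -> stack = [B], depth=1
  push(A) -> stack = [B,A], depth=2
  pop -> removed A, stack = [B], depth=1
  push(C) -> stack = [B,C], depth=2
  push(B) -> stack = [B,C,B], depth=3
  pop -> removed B, stack = [B,C], depth=2
  push(A) -> stack = [B,C,A], depth=3
  pop -> removed A, stack = [B,C], depth=2
Final depth = 2

2


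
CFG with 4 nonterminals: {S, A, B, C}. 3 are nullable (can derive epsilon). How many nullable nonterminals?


Nonterminals: {S, A, B, C}
A nonterminal is nullable if it can derive epsilon
Counting nullable nonterminals: 3
Total nullable = 3

3


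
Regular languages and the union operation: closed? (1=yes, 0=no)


Regular languages are closed under all standard operations:
- Union: Yes (product construction)
- Intersection: Yes (product construction)
- Complement: Yes (swap accept/reject)
- Concatenation: Yes (NFA construction)
Operation: union -> Closed

1


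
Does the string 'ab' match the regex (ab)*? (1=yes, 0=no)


Pattern: (ab)*
String: 'ab'
Pattern requires: zero or more repetitions of 'ab'
Pairs: ['ab']
All pairs are 'ab'? Yes
Result: 1

1


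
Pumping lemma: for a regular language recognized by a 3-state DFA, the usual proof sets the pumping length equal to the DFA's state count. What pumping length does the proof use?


Pumping lemma for regular languages (standard proof):
Take p = |Q|, the number of DFA states.
Any string of length >= |Q| passes through |Q|+1 states while reading its first |Q| symbols,
so by pigeonhole some state repeats, giving the loop that can be pumped.
Here |Q| = 3
Therefore the proof uses p = 3

3


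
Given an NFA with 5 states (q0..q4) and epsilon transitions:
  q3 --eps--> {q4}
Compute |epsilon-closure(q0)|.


Starting from q0
Initialize closure = {q0}
q0 has no outgoing epsilon transitions -> nothing to add
Final closure: {q0}
Size = 1

1


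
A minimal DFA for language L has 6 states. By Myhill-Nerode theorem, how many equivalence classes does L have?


Myhill-Nerode theorem:
Number of equivalence classes = number of states in minimal DFA
Minimal DFA states = 6
Therefore equivalence classes = 6

6


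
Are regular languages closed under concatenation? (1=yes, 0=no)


Regular languages are closed under:
- Union (DFA product construction)
- Intersection (DFA product construction)
- Complement (swap accept/reject states)
- Concatenation (NFA construction)
- Kleene star (NFA construction)
concatenation is in this list
Therefore: closed

1


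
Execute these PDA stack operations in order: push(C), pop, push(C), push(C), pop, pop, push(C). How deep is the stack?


Tracing stack operations:
  push(C) -> stack = [C], depth=1
  pop -> removed C, stack = [], depth=0
  push(C) -> stack = [C], depth=1
  push(C) -> stack = [C,C], depth=2
  pop -> removed C, stack = [C], depth=1
  pop -> removed C, stack = [], depth=0
  push(C) -> stack = [C], depth=1
Final depth = 1

1


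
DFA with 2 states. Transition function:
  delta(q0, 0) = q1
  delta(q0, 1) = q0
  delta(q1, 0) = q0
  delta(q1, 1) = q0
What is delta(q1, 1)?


Looking up transition function:
delta(q1, 1) in the table
Row: q1, Column: 1
Result: q0

q0


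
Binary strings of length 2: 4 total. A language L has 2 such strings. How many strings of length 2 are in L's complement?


Alphabet: {0,1}
String length: 2
Total strings of length 2 = 2^2 = 4
Strings in L = 2
Complement = total - |L|
= 4 - 2
= 2

2


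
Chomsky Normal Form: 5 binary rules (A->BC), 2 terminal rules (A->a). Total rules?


CNF allows two rule forms:
  A -> BC (binary): 5 rules
  A -> a (terminal): 2 rules
Total = 5 + 2 = 7

7


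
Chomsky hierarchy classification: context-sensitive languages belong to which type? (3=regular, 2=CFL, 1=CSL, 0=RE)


Chomsky hierarchy levels:
  Type 3: Regular (DFA/NFA/regex)
  Type 2: Context-free (PDA)
  Type 1: Context-sensitive
  Type 0: Recursively enumerable (TM)
'context-sensitive' corresponds to Type 1

1


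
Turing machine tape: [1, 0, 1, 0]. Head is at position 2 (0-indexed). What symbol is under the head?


Tape: [1, 0, 1, 0]
Positions: 0 1 2 3
Values:    1 0 1 0
Head at position 2
tape[2] = 1

1


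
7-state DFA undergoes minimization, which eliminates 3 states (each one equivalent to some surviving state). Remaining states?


Original DFA: 7 states
Redundant states removed: 3
Minimized states = original - removed
= 7 - 3
= 4

4


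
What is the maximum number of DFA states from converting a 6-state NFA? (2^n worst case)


NFA has 6 states
Subset construction: each DFA state = subset of NFA states
Maximum subsets = 2^6
2^6 = 64

64


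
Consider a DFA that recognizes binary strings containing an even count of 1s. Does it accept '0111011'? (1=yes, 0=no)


DFA has 2 states: q_even (start, accept=yes) and q_odd
Processing string '0111011' character by character:
  Position 0: read '0', 1-count=0 -> q_even (no change)
  Position 1: read '1', 1-count=1 -> q_odd
  Position 2: read '1', 1-count=2 -> q_even
  Position 3: read '1', 1-count=3 -> q_odd
  Position 4: read '0', 1-count=3 -> q_odd (no change)
  Position 5: read '1', 1-count=4 -> q_even
  Position 6: read '1', 1-count=5 -> q_odd
Final state: q_odd, total 1s = 5 (odd); the DFA requires an even count -> reject

0


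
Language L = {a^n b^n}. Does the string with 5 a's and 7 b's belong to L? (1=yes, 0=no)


Language requires equal numbers of a's and b's
PDA pushes for each 'a', pops for each 'b'
Number of a's = 5
Number of b's = 7
5 != 7 -> Reject

0


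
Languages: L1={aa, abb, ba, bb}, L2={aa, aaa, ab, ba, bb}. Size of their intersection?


L1 = {aa, abb, ba, bb}
L2 = {aa, aaa, ab, ba, bb}
Checking each string in L1 against L2:
  'aa': in L2? Yes
  'abb': in L2? No
  'ba': in L2? Yes
  'bb': in L2? Yes
Intersection = {aa, ba, bb}
|L1 ∩ L2| = 3

3


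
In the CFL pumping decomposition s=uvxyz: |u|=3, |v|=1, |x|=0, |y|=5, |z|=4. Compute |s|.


|s| = |u| + |v| + |x| + |y| + |z|
= 3 + 1 + 0 + 5 + 4
= 4 + 0 + 9
= 4 + 9
= 13

13


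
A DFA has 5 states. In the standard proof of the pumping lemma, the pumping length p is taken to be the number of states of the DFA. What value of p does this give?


Pumping lemma for regular languages (standard proof):
Take p = |Q|, the number of DFA states.
Any string of length >= |Q| passes through |Q|+1 states while reading its first |Q| symbols,
so by pigeonhole some state repeats, giving the loop that can be pumped.
Here |Q| = 5
Therefore the proof uses p = 5

5


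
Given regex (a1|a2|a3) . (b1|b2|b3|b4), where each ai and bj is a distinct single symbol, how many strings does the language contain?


First group: 3 alternatives
Second group: 4 alternatives
Concatenation: each choice from group 1 pairs with each from group 2
Total = 3 x 4 = 12

12


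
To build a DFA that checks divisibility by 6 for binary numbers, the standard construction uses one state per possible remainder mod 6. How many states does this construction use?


Divisibility by 6 is tracked via the remainder mod 6: 0, 1, ..., 5
The construction assigns one state to each remainder
Number of remainders = 6

6


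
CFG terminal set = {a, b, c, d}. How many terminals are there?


Terminal symbols: a, b, c, d
Counting each: a (#1), b (#2), c (#3), d (#4)
Total = 4

4


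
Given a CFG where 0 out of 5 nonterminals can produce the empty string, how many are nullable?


Nonterminals: {S, A, B, C, D}
A nonterminal is nullable if it can derive epsilon
Counting nullable nonterminals: 0
Total nullable = 0

0


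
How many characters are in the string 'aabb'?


String: 'aabb'
Counting characters:
  'a' appears 2 time(s)
  'b' appears 2 time(s)
Total length = 2 + 2 = 4

4


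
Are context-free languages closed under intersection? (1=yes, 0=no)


CFL closure properties:
  Closed under: union, concatenation, Kleene star
  NOT closed under: intersection, complement
Operation 'intersection' is in not-closed list -> No (not closed)

0


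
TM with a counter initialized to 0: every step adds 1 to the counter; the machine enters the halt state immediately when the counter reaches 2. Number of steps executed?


Counter starts at 0. Counting sequence:
  Step 1: counter = 1
  Step 2: counter = 2
Counter reached 2 -> halt
Total steps = 2

2


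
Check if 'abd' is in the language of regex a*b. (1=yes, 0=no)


Pattern: a*b
String: 'abd'
Pattern requires: zero or more 'a's followed by exactly one 'b'
Found 1 leading 'a's
Remaining: 'bd'
Remaining is not 'b' -> no match
Result: 0

0


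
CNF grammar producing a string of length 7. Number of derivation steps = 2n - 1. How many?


Chomsky Normal Form derivation:
String length n = 7
Each step either:
  - Splits a nonterminal into two (n-1 such steps)
  - Converts a nonterminal to terminal (n such steps)
Total = (n-1) + n = 2n - 1
= 2(7) - 1
= 14 - 1
= 13

13


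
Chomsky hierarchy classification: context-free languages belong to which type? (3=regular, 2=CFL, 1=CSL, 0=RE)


Chomsky hierarchy levels:
  Type 3: Regular (DFA/NFA/regex)
  Type 2: Context-free (PDA)
  Type 1: Context-sensitive
  Type 0: Recursively enumerable (TM)
'context-free' corresponds to Type 2

2


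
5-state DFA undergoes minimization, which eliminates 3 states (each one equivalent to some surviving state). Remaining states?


Original DFA: 5 states
Redundant states removed: 3
Minimized states = original - removed
= 5 - 3
= 2

2


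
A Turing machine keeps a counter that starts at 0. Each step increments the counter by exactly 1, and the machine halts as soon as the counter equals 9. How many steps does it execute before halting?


Counter starts at 0. Counting sequence:
  Step 1: counter = 1
  Step 2: counter = 2
  Step 3: counter = 3
  Step 4: counter = 4
  Step 5: counter = 5
  Step 6: counter = 6
  ...
  Step 9: counter = 9
Counter reached 9 -> halt
Total steps = 9

9


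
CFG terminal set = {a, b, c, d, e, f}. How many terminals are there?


Terminal symbols: a, b, c, d, e, f
Counting each: a (#1), b (#2), c (#3), d (#4), e (#5), f (#6)
Total = 6

6


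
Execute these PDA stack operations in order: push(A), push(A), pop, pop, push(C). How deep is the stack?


Tracing stack operations:
  push(A) -> stack = [A], depth=1
  push(A) -> stack = [A,A], depth=2
  pop -> removed A, stack = [A], depth=1
  pop -> removed A, stack = [], depth=0
  push(C) -> stack = [C], depth=1
Final depth = 1

1


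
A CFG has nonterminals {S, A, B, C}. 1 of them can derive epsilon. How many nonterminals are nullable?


Nonterminals: {S, A, B, C}
A nonterminal is nullable if it can derive epsilon
Counting nullable nonterminals: 1
Total nullable = 1

1


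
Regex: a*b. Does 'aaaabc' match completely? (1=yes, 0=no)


Pattern: a*b
String: 'aaaabc'
Pattern requires: zero or more 'a's followed by exactly one 'b'
Found 4 leading 'a's
Remaining: 'bc'
Remaining is not 'b' -> no match
Result: 0

0


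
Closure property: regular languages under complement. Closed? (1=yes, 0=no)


Regular languages are closed under:
- Union (DFA product construction)
- Intersection (DFA product construction)
- Complement (swap accept/reject states)
- Concatenation (NFA construction)
- Kleene star (NFA construction)
complement is in this list
Therefore: closed

1


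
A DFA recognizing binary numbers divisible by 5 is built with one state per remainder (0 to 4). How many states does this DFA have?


Divisibility by 5 is tracked via the remainder mod 5: 0, 1, ..., 4
The construction assigns one state to each remainder
Number of remainders = 5

5


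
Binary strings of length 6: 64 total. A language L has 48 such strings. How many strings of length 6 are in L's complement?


Alphabet: {0,1}
String length: 6
Total strings of length 6 = 2^6 = 64
Strings in L = 48
Complement = total - |L|
= 64 - 48
= 16

16


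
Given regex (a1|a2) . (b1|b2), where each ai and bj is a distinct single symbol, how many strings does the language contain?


First group: 2 alternatives
Second group: 2 alternatives
Concatenation: each choice from group 1 pairs with each from group 2
Total = 2 x 2 = 4

4


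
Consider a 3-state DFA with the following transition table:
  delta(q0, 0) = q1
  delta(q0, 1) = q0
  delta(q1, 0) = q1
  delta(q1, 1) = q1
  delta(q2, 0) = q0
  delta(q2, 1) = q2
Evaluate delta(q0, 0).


Looking up transition function:
delta(q0, 0) in the table
Row: q0, Column: 0
Result: q1

q1


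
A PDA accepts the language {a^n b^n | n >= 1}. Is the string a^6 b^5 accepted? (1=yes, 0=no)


Language requires equal numbers of a's and b's
PDA pushes for each 'a', pops for each 'b'
Number of a's = 6
Number of b's = 5
6 != 5 -> Reject

0


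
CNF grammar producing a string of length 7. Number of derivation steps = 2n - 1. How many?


Chomsky Normal Form derivation:
String length n = 7
Each step either:
  - Splits a nonterminal into two (n-1 such steps)
  - Converts a nonterminal to terminal (n such steps)
Total = (n-1) + n = 2n - 1
= 2(7) - 1
= 14 - 1
= 13

13


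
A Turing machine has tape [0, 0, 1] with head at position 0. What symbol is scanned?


Tape: [0, 0, 1]
Positions: 0 1 2
Values:    0 0 1
Head at position 0
tape[0] = 0

0


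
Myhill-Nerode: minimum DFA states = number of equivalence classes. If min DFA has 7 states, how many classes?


Myhill-Nerode theorem:
Number of equivalence classes = number of states in minimal DFA
Minimal DFA states = 7
Therefore equivalence classes = 7

7


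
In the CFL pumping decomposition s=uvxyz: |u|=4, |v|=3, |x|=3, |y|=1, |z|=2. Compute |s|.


|s| = |u| + |v| + |x| + |y| + |z|
= 4 + 3 + 3 + 1 + 2
= 7 + 3 + 3
= 10 + 3
= 13

13


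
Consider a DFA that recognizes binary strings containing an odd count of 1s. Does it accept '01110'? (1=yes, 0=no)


DFA has 2 states: q_even (start, accept=no) and q_odd
Processing string '01110' character by character:
  Position 0: read '0', 1-count=0 -> q_even (no change)
  Position 1: read '1', 1-count=1 -> q_odd
  Position 2: read '1', 1-count=2 -> q_even
  Position 3: read '1', 1-count=3 -> q_odd
  Position 4: read '0', 1-count=3 -> q_odd (no change)
Final state: q_odd, total 1s = 3 (odd); the DFA requires an odd count -> accept

1


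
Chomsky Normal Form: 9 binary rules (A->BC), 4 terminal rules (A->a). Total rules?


CNF allows two rule forms:
  A -> BC (binary): 9 rules
  A -> a (terminal): 4 rules
Total = 9 + 4 = 13

13


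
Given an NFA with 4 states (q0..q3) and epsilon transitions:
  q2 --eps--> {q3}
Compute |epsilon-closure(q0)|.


Starting from q0
Initialize closure = {q0}
q0 has no outgoing epsilon transitions -> nothing to add
Final closure: {q0}
Size = 1

1


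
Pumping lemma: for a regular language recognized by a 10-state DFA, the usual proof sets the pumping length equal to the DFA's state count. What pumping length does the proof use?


Pumping lemma for regular languages (standard proof):
Take p = |Q|, the number of DFA states.
Any string of length >= |Q| passes through |Q|+1 states while reading its first |Q| symbols,
so by pigeonhole some state repeats, giving the loop that can be pumped.
Here |Q| = 10
Therefore the proof uses p = 10

10


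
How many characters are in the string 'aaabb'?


String: 'aaabb'
Counting characters:
  'a' appears 3 time(s)
  'b' appears 2 time(s)
Total length = 3 + 2 = 5

5


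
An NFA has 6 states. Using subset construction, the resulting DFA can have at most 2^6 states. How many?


NFA has 6 states
Subset construction: each DFA state = subset of NFA states
Maximum subsets = 2^6
2^6 = 64

64


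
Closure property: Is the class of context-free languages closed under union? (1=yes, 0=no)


CFL closure properties:
  Closed under: union, concatenation, Kleene star
  NOT closed under: intersection, complement
Operation 'union' is in closed list -> Yes (closed)

1


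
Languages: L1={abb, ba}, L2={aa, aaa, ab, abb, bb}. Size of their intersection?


L1 = {abb, ba}
L2 = {aa, aaa, ab, abb, bb}
Checking each string in L1 against L2:
  'abb': in L2? Yes
  'ba': in L2? No
Intersection = {abb}
|L1 ∩ L2| = 1

1


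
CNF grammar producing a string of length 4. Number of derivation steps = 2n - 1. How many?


Chomsky Normal Form derivation:
String length n = 4
Each step either:
  - Splits a nonterminal into two (n-1 such steps)
  - Converts a nonterminal to terminal (n such steps)
Total = (n-1) + n = 2n - 1
= 2(4) - 1
= 8 - 1
= 7

7


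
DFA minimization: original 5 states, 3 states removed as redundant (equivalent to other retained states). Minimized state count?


Original DFA: 5 states
Redundant states removed: 3
Minimized states = original - removed
= 5 - 3
= 2

2


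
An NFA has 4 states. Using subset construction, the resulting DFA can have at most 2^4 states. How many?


NFA has 4 states
Subset construction: each DFA state = subset of NFA states
Maximum subsets = 2^4
2^4 = 16

16


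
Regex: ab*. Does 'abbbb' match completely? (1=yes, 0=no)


Pattern: ab*
String: 'abbbb'
Pattern requires: exactly one 'a' followed by zero or more 'b's
First char is 'a' -> OK
Rest 'bbbb': all b's? Yes
Result: 1

1


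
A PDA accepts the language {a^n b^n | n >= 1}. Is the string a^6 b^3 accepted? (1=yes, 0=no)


Language requires equal numbers of a's and b's
PDA pushes for each 'a', pops for each 'b'
Number of a's = 6
Number of b's = 3
6 != 3 -> Reject

0


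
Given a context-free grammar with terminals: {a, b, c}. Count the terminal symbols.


Terminal symbols: a, b, c
Counting each: a (#1), b (#2), c (#3)
Total = 3

3


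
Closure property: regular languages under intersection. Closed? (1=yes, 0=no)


Regular languages are closed under:
- Union (DFA product construction)
- Intersection (DFA product construction)
- Complement (swap accept/reject states)
- Concatenation (NFA construction)
- Kleene star (NFA construction)
intersection is in this list
Therefore: closed

1


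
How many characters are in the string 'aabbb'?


String: 'aabbb'
Counting characters:
  'a' appears 2 time(s)
  'b' appears 3 time(s)
Total length = 2 + 3 = 5

5


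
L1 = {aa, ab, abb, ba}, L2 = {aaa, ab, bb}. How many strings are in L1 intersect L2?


L1 = {aa, ab, abb, ba}
L2 = {aaa, ab, bb}
Checking each string in L1 against L2:
  'aa': in L2? No
  'ab': in L2? Yes
  'abb': in L2? No
  'ba': in L2? No
Intersection = {ab}
|L1 ∩ L2| = 1

1


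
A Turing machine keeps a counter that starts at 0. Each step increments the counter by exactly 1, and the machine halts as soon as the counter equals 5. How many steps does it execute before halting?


Counter starts at 0. Counting sequence:
  Step 1: counter = 1
  Step 2: counter = 2
  Step 3: counter = 3
  Step 4: counter = 4
  Step 5: counter = 5
Counter reached 5 -> halt
Total steps = 5

5


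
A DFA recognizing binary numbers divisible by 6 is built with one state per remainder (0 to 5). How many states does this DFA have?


Divisibility by 6 is tracked via the remainder mod 6: 0, 1, ..., 5
The construction assigns one state to each remainder
Number of remainders = 6

6


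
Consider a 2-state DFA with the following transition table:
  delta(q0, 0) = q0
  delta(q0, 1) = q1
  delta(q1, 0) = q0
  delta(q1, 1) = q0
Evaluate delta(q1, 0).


Looking up transition function:
delta(q1, 0) in the table
Row: q1, Column: 0
Result: q0

q0


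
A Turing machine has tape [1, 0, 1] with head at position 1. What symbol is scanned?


Tape: [1, 0, 1]
Positions: 0 1 2
Values:    1 0 1
Head at position 1
tape[1] = 0

0


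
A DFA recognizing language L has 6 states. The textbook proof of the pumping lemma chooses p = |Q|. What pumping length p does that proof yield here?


Pumping lemma for regular languages (standard proof):
Take p = |Q|, the number of DFA states.
Any string of length >= |Q| passes through |Q|+1 states while reading its first |Q| symbols,
so by pigeonhole some state repeats, giving the loop that can be pumped.
Here |Q| = 6
Therefore the proof uses p = 6

6


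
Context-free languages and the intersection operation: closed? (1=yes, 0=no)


CFL closure properties:
  Closed under: union, concatenation, Kleene star
  NOT closed under: intersection, complement
Operation 'intersection' is in not-closed list -> No (not closed)

0


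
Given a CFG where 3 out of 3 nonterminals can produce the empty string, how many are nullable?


Nonterminals: {S, A, B}
A nonterminal is nullable if it can derive epsilon
Counting nullable nonterminals: 3
Total nullable = 3

3


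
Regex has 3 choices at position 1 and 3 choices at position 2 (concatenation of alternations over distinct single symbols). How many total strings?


First group: 3 alternatives
Second group: 3 alternatives
Concatenation: each choice from group 1 pairs with each from group 2
Total = 3 x 3 = 9

9


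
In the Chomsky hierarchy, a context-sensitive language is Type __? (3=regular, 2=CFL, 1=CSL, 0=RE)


Chomsky hierarchy levels:
  Type 3: Regular (DFA/NFA/regex)
  Type 2: Context-free (PDA)
  Type 1: Context-sensitive
  Type 0: Recursively enumerable (TM)
'context-sensitive' corresponds to Type 1

1


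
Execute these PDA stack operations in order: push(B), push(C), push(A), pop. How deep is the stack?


Tracing stack operations:
  push(B) -> stack = [B], depth=1
  push(C) -> stack = [B,C], depth=2
  push(A) -> stack = [B,C,A], depth=3
  pop -> removed A, stack = [B,C], depth=2
Final depth = 2

2


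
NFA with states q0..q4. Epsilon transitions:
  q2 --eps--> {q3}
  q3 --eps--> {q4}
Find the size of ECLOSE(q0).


Starting from q0
Initialize closure = {q0}
q0 has no outgoing epsilon transitions -> nothing to add
Final closure: {q0}
Size = 1

1


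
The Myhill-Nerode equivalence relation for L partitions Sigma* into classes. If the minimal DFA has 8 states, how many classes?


Myhill-Nerode theorem:
Number of equivalence classes = number of states in minimal DFA
Minimal DFA states = 8
Therefore equivalence classes = 8

8


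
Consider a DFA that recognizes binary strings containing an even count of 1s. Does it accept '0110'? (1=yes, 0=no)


DFA has 2 states: q_even (start, accept=yes) and q_odd
Processing string '0110' character by character:
  Position 0: read '0', 1-count=0 -> q_even (no change)
  Position 1: read '1', 1-count=1 -> q_odd
  Position 2: read '1', 1-count=2 -> q_even
  Position 3: read '0', 1-count=2 -> q_even (no change)
Final state: q_even, total 1s = 2 (even); the DFA requires an even count -> accept

1


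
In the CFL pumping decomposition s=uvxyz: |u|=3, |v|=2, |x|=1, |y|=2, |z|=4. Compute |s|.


|s| = |u| + |v| + |x| + |y| + |z|
= 3 + 2 + 1 + 2 + 4
= 5 + 1 + 6
= 6 + 6
= 12

12


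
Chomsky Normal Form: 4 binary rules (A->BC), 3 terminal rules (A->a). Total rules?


CNF allows two rule forms:
  A -> BC (binary): 4 rules
  A -> a (terminal): 3 rules
Total = 4 + 3 = 7

7


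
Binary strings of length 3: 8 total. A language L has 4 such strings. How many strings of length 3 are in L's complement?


Alphabet: {0,1}
String length: 3
Total strings of length 3 = 2^3 = 8
Strings in L = 4
Complement = total - |L|
= 8 - 4
= 4

4
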